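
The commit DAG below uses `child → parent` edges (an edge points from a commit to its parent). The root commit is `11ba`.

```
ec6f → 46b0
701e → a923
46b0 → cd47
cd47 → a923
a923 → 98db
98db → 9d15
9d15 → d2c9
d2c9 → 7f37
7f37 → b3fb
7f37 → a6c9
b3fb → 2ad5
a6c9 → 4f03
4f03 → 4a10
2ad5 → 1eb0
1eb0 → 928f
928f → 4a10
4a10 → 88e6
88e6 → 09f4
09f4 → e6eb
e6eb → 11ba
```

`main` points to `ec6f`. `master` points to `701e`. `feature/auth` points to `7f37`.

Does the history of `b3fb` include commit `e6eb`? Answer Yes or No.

Ancestors of b3fb (commits reachable by following parents): {09f4, 11ba, 1eb0, 2ad5, 4a10, 88e6, 928f, b3fb, e6eb}.
e6eb is in that set, so it is an ancestor of b3fb.

Yes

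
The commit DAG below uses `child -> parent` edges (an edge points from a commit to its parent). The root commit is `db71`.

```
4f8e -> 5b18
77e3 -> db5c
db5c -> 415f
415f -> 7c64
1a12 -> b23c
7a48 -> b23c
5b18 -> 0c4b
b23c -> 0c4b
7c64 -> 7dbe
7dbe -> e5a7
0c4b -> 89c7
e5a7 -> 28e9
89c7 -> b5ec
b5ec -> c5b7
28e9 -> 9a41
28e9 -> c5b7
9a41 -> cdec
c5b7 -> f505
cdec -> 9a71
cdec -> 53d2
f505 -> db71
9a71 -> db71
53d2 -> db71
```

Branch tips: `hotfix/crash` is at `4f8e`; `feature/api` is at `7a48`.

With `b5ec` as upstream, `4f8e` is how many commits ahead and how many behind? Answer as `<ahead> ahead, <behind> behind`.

Reachable from 4f8e: {0c4b, 4f8e, 5b18, 89c7, b5ec, c5b7, db71, f505}.
Reachable from b5ec: {b5ec, c5b7, db71, f505}.
Only in 4f8e's history (ahead): {0c4b, 4f8e, 5b18, 89c7} — 4.
Only in b5ec's history (behind): {} — 0.

4 ahead, 0 behind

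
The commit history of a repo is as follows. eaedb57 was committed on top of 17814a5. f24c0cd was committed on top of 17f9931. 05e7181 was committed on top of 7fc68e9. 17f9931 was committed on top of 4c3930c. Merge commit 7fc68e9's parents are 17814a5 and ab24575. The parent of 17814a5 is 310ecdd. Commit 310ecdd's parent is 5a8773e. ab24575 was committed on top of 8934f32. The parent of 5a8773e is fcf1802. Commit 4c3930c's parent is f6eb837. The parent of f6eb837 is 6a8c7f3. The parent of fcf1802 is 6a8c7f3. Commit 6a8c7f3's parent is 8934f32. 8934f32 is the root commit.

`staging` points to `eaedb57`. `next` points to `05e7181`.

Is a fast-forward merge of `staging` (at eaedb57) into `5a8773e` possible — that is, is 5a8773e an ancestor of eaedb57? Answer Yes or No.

Yes

A fast-forward from 5a8773e to eaedb57 is possible iff 5a8773e is an ancestor of eaedb57.
Ancestors of eaedb57: {17814a5, 310ecdd, 5a8773e, 6a8c7f3, 8934f32, eaedb57, fcf1802}.
5a8773e is among them, so fast-forward is possible.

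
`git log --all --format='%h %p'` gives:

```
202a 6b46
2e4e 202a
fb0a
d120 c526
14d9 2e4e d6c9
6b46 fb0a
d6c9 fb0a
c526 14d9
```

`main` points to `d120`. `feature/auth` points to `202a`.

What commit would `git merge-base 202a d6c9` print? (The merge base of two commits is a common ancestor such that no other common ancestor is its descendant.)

fb0a

Ancestors of 202a: {202a, 6b46, fb0a}.
Ancestors of d6c9: {d6c9, fb0a}.
Common ancestors: {fb0a}.
The only common ancestor is fb0a, so it is the merge base.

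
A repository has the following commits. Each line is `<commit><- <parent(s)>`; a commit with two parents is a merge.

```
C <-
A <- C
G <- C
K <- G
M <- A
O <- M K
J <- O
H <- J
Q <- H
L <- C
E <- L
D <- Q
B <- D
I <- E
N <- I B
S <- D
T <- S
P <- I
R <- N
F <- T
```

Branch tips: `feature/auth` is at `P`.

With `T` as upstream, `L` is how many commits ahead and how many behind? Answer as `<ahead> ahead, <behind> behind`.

Reachable from L: {C, L}.
Reachable from T: {A, C, D, G, H, J, K, M, O, Q, S, T}.
Only in L's history (ahead): {L} — 1.
Only in T's history (behind): {A, D, G, H, J, K, M, O, Q, S, T} — 11.

1 ahead, 11 behind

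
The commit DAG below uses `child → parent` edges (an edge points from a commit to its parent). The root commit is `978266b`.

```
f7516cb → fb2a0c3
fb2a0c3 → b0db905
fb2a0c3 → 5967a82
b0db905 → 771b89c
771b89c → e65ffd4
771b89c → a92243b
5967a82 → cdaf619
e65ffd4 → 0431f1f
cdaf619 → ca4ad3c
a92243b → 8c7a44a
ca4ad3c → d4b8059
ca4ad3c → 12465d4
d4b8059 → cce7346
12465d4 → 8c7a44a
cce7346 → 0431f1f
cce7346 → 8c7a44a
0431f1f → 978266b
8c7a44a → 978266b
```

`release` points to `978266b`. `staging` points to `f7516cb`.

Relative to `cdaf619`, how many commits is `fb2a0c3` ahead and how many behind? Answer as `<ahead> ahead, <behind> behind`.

Reachable from fb2a0c3: {0431f1f, 12465d4, 5967a82, 771b89c, 8c7a44a, 978266b, a92243b, b0db905, ca4ad3c, cce7346, cdaf619, d4b8059, e65ffd4, fb2a0c3}.
Reachable from cdaf619: {0431f1f, 12465d4, 8c7a44a, 978266b, ca4ad3c, cce7346, cdaf619, d4b8059}.
Only in fb2a0c3's history (ahead): {5967a82, 771b89c, a92243b, b0db905, e65ffd4, fb2a0c3} — 6.
Only in cdaf619's history (behind): {} — 0.

6 ahead, 0 behind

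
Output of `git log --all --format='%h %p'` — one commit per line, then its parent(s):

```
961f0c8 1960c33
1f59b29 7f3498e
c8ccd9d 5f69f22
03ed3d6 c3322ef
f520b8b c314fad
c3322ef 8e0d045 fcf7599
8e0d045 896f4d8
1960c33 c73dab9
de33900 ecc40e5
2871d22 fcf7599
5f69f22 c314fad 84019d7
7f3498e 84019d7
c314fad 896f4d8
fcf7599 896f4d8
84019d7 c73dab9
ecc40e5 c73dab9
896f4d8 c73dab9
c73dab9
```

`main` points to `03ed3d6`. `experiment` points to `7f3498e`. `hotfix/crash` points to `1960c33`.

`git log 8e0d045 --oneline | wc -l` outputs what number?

Walking parent pointers from 8e0d045: reachable set = {896f4d8, 8e0d045, c73dab9}.
That is 3 commits.

3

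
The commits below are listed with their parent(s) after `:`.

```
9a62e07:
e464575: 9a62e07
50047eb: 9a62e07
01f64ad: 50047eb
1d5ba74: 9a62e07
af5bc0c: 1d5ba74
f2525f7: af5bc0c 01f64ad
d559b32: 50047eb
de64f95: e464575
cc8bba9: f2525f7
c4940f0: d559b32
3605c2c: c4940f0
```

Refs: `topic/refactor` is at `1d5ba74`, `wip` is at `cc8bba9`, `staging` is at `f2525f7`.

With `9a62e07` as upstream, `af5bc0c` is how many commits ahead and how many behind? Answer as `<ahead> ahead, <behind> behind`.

Reachable from af5bc0c: {1d5ba74, 9a62e07, af5bc0c}.
Reachable from 9a62e07: {9a62e07}.
Only in af5bc0c's history (ahead): {1d5ba74, af5bc0c} — 2.
Only in 9a62e07's history (behind): {} — 0.

2 ahead, 0 behind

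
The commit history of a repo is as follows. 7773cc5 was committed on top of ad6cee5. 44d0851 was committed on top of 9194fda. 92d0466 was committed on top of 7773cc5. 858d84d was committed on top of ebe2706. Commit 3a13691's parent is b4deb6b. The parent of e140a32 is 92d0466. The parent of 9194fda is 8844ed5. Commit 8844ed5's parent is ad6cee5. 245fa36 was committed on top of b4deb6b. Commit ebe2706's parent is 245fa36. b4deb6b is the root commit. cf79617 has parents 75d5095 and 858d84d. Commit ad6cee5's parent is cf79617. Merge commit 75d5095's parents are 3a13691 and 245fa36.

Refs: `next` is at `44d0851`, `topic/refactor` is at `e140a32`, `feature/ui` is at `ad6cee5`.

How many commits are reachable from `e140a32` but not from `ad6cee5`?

3

Reachable from e140a32: {245fa36, 3a13691, 75d5095, 7773cc5, 858d84d, 92d0466, ad6cee5, b4deb6b, cf79617, e140a32, ebe2706}.
Reachable from ad6cee5: {245fa36, 3a13691, 75d5095, 858d84d, ad6cee5, b4deb6b, cf79617, ebe2706}.
In e140a32's history but not ad6cee5's: {7773cc5, 92d0466, e140a32} — 3 commits.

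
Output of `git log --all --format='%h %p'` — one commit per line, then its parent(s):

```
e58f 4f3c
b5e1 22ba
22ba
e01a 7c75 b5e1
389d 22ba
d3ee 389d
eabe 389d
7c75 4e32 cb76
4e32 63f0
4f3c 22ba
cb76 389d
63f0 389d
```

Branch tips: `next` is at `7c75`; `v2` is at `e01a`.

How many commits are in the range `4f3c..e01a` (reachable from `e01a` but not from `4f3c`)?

7

Reachable from e01a: {22ba, 389d, 4e32, 63f0, 7c75, b5e1, cb76, e01a}.
Reachable from 4f3c: {22ba, 4f3c}.
In e01a's history but not 4f3c's: {389d, 4e32, 63f0, 7c75, b5e1, cb76, e01a} — 7 commits.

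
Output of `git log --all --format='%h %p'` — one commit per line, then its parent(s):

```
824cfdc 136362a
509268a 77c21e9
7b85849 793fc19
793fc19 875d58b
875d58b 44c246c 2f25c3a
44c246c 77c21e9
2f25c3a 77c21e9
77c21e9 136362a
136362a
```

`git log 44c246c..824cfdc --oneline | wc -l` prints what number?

Reachable from 824cfdc: {136362a, 824cfdc}.
Reachable from 44c246c: {136362a, 44c246c, 77c21e9}.
In 824cfdc's history but not 44c246c's: {824cfdc} — 1 commit.

1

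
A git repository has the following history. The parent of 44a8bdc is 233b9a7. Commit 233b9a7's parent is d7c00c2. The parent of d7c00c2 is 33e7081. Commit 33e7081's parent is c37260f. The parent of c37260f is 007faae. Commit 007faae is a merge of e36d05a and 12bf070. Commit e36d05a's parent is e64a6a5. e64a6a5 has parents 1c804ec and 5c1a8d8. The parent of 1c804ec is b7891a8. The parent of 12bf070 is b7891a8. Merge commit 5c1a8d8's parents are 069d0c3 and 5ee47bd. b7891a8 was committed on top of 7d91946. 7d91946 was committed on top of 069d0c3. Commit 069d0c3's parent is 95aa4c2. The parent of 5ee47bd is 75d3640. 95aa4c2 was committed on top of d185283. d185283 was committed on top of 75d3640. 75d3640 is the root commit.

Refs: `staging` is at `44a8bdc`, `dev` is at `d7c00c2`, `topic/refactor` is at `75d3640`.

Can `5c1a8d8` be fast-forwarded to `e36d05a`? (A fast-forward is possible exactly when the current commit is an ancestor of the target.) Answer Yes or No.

A fast-forward from 5c1a8d8 to e36d05a is possible iff 5c1a8d8 is an ancestor of e36d05a.
Ancestors of e36d05a: {069d0c3, 1c804ec, 5c1a8d8, 5ee47bd, 75d3640, 7d91946, 95aa4c2, b7891a8, d185283, e36d05a, e64a6a5}.
5c1a8d8 is among them, so fast-forward is possible.

Yes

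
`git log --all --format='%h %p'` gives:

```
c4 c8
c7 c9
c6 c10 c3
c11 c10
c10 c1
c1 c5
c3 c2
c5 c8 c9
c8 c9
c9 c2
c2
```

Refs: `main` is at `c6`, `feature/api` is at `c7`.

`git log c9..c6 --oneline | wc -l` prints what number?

Reachable from c6: {c1, c10, c2, c3, c5, c6, c8, c9}.
Reachable from c9: {c2, c9}.
In c6's history but not c9's: {c1, c10, c3, c5, c6, c8} — 6 commits.

6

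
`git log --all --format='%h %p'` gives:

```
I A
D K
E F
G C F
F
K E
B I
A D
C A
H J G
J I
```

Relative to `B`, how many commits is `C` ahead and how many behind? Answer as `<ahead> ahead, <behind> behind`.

Reachable from C: {A, C, D, E, F, K}.
Reachable from B: {A, B, D, E, F, I, K}.
Only in C's history (ahead): {C} — 1.
Only in B's history (behind): {B, I} — 2.

1 ahead, 2 behind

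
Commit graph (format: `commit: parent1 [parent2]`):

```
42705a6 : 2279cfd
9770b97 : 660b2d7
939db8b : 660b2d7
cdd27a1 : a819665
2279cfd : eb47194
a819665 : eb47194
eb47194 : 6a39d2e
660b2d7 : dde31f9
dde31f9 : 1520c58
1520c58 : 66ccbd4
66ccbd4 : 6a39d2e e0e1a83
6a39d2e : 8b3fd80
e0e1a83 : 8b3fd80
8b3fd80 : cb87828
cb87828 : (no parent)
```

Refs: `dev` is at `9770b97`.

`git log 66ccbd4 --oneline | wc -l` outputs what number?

5

Walking parent pointers from 66ccbd4: reachable set = {66ccbd4, 6a39d2e, 8b3fd80, cb87828, e0e1a83}.
That is 5 commits.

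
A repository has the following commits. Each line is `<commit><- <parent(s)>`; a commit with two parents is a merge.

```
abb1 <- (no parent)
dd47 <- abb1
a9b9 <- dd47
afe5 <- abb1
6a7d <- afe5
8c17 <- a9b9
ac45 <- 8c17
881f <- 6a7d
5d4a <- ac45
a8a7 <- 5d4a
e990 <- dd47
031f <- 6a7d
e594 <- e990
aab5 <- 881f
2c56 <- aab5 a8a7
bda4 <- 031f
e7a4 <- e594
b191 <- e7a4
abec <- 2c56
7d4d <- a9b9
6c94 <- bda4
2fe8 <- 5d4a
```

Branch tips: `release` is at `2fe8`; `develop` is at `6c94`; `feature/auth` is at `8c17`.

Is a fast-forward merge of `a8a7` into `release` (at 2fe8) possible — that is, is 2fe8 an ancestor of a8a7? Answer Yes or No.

A fast-forward from 2fe8 to a8a7 is possible iff 2fe8 is an ancestor of a8a7.
Ancestors of a8a7: {5d4a, 8c17, a8a7, a9b9, abb1, ac45, dd47}.
2fe8 is not among them, so fast-forward is not possible.

No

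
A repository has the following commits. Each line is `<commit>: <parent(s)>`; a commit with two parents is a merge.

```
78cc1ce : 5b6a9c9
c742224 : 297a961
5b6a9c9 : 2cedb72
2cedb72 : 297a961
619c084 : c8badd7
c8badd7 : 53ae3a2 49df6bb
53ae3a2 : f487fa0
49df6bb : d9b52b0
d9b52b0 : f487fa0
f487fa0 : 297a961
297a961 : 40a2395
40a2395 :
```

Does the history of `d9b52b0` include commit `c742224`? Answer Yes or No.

Ancestors of d9b52b0: {297a961, 40a2395, d9b52b0, f487fa0}.
c742224 is not in that set, so it is not an ancestor of d9b52b0.

No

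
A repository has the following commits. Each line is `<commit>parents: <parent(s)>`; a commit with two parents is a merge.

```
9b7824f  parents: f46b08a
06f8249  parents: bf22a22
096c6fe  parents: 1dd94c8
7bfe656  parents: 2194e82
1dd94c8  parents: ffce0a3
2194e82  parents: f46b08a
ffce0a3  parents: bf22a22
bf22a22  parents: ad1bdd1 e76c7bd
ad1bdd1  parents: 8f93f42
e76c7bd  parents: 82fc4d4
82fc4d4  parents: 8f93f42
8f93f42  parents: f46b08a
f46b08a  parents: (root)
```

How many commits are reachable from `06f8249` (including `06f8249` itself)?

7

Walking parent pointers from 06f8249: reachable set = {06f8249, 82fc4d4, 8f93f42, ad1bdd1, bf22a22, e76c7bd, f46b08a}.
That is 7 commits.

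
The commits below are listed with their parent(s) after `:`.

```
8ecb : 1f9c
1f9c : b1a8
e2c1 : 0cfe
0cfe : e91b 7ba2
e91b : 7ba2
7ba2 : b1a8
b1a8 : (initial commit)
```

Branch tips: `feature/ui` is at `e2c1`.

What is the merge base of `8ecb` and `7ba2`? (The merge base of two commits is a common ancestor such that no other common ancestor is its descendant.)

b1a8

Ancestors of 8ecb: {1f9c, 8ecb, b1a8}.
Ancestors of 7ba2: {7ba2, b1a8}.
Common ancestors: {b1a8}.
The only common ancestor is b1a8, so it is the merge base.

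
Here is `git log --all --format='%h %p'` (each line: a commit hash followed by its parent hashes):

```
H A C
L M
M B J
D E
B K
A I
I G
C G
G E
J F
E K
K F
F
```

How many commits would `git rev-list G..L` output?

4

Reachable from L: {B, F, J, K, L, M}.
Reachable from G: {E, F, G, K}.
In L's history but not G's: {B, J, L, M} — 4 commits.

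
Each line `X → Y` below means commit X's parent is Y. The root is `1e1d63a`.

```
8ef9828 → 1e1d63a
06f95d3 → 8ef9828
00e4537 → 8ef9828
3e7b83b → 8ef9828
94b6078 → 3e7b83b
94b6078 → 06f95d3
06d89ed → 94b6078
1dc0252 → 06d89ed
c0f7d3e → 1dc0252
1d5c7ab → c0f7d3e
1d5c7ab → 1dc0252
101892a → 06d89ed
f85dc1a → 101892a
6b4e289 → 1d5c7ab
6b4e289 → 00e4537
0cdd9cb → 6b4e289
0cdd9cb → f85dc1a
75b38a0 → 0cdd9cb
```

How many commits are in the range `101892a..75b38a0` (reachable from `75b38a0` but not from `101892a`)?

8

Reachable from 75b38a0: {00e4537, 06d89ed, 06f95d3, 0cdd9cb, 101892a, 1d5c7ab, 1dc0252, 1e1d63a, 3e7b83b, 6b4e289, 75b38a0, 8ef9828, 94b6078, c0f7d3e, f85dc1a}.
Reachable from 101892a: {06d89ed, 06f95d3, 101892a, 1e1d63a, 3e7b83b, 8ef9828, 94b6078}.
In 75b38a0's history but not 101892a's: {00e4537, 0cdd9cb, 1d5c7ab, 1dc0252, 6b4e289, 75b38a0, c0f7d3e, f85dc1a} — 8 commits.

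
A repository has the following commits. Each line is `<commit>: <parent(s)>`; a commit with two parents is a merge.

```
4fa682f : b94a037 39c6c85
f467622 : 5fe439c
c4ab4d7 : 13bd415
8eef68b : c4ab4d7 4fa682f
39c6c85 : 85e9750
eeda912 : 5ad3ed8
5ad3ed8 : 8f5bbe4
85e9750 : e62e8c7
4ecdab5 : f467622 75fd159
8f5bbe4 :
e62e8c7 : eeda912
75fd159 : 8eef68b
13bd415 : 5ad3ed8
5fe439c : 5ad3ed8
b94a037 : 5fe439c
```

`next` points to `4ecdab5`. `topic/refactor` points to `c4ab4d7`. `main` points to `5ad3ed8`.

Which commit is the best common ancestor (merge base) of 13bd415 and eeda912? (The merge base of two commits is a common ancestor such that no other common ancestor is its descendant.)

Ancestors of 13bd415: {13bd415, 5ad3ed8, 8f5bbe4}.
Ancestors of eeda912: {5ad3ed8, 8f5bbe4, eeda912}.
Common ancestors: {5ad3ed8, 8f5bbe4}.
Among these, 5ad3ed8 is not an ancestor of any other common ancestor — it is the merge base.

5ad3ed8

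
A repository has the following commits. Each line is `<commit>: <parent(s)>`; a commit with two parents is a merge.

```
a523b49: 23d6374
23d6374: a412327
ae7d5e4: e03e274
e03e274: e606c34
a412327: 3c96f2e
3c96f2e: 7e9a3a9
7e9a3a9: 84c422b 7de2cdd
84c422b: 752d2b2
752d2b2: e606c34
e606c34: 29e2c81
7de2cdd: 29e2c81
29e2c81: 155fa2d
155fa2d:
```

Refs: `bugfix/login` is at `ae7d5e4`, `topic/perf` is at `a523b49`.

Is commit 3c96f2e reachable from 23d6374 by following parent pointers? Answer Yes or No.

Ancestors of 23d6374 (commits reachable by following parents): {155fa2d, 23d6374, 29e2c81, 3c96f2e, 752d2b2, 7de2cdd, 7e9a3a9, 84c422b, a412327, e606c34}.
3c96f2e is in that set, so it is an ancestor of 23d6374.

Yes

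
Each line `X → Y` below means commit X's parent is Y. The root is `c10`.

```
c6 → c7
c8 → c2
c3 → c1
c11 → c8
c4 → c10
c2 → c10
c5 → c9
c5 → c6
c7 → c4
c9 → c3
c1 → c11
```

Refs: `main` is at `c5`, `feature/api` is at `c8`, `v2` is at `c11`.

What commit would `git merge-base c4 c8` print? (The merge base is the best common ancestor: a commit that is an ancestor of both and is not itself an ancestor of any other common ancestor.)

c10

Ancestors of c4: {c10, c4}.
Ancestors of c8: {c10, c2, c8}.
Common ancestors: {c10}.
The only common ancestor is c10, so it is the merge base.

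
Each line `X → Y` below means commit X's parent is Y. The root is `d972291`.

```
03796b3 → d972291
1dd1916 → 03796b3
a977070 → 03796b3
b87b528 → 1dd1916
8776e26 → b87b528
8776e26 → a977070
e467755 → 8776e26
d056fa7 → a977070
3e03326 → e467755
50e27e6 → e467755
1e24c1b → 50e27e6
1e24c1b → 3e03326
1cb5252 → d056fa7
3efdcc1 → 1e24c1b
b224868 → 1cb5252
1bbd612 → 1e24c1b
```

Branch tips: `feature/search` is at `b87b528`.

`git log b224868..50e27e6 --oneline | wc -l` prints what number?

5

Reachable from 50e27e6: {03796b3, 1dd1916, 50e27e6, 8776e26, a977070, b87b528, d972291, e467755}.
Reachable from b224868: {03796b3, 1cb5252, a977070, b224868, d056fa7, d972291}.
In 50e27e6's history but not b224868's: {1dd1916, 50e27e6, 8776e26, b87b528, e467755} — 5 commits.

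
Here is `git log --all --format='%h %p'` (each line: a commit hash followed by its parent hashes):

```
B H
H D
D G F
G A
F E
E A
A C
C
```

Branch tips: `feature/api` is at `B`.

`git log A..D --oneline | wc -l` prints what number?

4

Reachable from D: {A, C, D, E, F, G}.
Reachable from A: {A, C}.
In D's history but not A's: {D, E, F, G} — 4 commits.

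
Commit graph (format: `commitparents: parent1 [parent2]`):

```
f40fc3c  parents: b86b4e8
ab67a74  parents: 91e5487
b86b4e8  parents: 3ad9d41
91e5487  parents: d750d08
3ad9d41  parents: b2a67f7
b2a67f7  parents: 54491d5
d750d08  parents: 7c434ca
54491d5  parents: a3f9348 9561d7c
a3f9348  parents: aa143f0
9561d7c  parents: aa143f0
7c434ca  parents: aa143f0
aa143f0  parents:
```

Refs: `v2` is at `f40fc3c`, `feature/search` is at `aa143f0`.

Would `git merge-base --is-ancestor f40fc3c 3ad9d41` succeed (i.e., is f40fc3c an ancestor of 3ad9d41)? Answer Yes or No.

Ancestors of 3ad9d41: {3ad9d41, 54491d5, 9561d7c, a3f9348, aa143f0, b2a67f7}.
f40fc3c is not in that set, so it is not an ancestor of 3ad9d41.

No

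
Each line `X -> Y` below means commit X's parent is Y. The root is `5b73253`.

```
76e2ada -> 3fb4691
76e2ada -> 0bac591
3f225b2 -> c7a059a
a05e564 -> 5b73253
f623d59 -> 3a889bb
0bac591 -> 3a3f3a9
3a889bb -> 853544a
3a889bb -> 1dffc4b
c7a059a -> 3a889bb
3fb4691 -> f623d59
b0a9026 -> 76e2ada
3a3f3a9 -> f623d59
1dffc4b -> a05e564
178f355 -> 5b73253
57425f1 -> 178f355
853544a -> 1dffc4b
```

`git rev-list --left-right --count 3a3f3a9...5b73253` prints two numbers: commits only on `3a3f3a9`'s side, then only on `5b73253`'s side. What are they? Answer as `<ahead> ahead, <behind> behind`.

6 ahead, 0 behind

Reachable from 3a3f3a9: {1dffc4b, 3a3f3a9, 3a889bb, 5b73253, 853544a, a05e564, f623d59}.
Reachable from 5b73253: {5b73253}.
Only in 3a3f3a9's history (ahead): {1dffc4b, 3a3f3a9, 3a889bb, 853544a, a05e564, f623d59} — 6.
Only in 5b73253's history (behind): {} — 0.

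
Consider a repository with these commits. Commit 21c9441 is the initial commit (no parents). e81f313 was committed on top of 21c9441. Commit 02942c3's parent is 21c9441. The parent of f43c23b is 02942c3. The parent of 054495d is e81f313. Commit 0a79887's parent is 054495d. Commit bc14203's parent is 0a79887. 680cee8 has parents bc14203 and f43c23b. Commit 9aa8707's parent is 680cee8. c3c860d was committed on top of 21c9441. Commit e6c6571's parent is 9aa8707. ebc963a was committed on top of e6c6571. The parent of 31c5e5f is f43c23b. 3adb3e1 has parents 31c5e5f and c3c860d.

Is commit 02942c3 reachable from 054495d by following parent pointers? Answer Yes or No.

Ancestors of 054495d: {054495d, 21c9441, e81f313}.
02942c3 is not in that set, so it is not an ancestor of 054495d.

No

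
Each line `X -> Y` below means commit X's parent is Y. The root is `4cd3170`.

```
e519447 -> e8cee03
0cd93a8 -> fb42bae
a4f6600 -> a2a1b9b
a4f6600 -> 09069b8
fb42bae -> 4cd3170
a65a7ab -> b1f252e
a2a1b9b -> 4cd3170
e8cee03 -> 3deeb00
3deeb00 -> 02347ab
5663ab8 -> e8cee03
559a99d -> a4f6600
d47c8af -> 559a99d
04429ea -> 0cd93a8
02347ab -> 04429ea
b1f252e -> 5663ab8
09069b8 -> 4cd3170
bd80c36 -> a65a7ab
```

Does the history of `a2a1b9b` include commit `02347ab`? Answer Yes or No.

Ancestors of a2a1b9b: {4cd3170, a2a1b9b}.
02347ab is not in that set, so it is not an ancestor of a2a1b9b.

No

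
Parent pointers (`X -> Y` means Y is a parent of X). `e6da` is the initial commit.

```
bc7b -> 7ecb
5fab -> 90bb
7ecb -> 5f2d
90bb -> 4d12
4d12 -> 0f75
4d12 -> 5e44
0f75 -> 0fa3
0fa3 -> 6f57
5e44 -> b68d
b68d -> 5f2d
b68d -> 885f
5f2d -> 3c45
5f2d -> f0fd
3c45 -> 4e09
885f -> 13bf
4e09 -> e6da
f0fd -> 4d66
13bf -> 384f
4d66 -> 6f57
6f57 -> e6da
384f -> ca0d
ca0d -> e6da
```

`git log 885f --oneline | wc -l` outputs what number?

Walking parent pointers from 885f: reachable set = {13bf, 384f, 885f, ca0d, e6da}.
That is 5 commits.

5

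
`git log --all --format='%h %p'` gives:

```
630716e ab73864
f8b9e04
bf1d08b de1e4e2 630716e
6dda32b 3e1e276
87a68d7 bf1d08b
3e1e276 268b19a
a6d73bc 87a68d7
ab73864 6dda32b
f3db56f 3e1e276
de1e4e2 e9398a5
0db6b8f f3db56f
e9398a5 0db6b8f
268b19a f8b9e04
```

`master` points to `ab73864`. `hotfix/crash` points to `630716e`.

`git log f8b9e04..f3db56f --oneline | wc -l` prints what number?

Reachable from f3db56f: {268b19a, 3e1e276, f3db56f, f8b9e04}.
Reachable from f8b9e04: {f8b9e04}.
In f3db56f's history but not f8b9e04's: {268b19a, 3e1e276, f3db56f} — 3 commits.

3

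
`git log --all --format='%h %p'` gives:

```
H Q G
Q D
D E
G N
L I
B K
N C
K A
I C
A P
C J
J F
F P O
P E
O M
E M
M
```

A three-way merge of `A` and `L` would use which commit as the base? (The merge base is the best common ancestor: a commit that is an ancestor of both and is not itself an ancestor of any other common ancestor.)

P

Ancestors of A: {A, E, M, P}.
Ancestors of L: {C, E, F, I, J, L, M, O, P}.
Common ancestors: {E, M, P}.
Among these, P is not an ancestor of any other common ancestor — it is the merge base.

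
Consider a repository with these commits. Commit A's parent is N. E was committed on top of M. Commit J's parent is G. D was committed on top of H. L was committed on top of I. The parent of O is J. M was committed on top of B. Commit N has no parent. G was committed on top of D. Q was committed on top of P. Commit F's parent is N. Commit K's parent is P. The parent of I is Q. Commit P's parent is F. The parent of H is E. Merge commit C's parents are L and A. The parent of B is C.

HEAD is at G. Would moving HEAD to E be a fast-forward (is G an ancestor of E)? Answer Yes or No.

A fast-forward from G to E is possible iff G is an ancestor of E.
Ancestors of E: {A, B, C, E, F, I, L, M, N, P, Q}.
G is not among them, so fast-forward is not possible.

No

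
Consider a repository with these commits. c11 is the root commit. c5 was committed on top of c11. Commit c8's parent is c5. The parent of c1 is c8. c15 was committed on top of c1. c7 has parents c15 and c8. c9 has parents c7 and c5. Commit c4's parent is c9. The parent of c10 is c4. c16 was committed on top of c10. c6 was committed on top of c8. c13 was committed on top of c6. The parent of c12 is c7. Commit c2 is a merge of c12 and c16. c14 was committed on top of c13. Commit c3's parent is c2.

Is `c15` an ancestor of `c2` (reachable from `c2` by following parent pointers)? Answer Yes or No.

Yes

Ancestors of c2 (commits reachable by following parents): {c1, c10, c11, c12, c15, c16, c2, c4, c5, c7, c8, c9}.
c15 is in that set, so it is an ancestor of c2.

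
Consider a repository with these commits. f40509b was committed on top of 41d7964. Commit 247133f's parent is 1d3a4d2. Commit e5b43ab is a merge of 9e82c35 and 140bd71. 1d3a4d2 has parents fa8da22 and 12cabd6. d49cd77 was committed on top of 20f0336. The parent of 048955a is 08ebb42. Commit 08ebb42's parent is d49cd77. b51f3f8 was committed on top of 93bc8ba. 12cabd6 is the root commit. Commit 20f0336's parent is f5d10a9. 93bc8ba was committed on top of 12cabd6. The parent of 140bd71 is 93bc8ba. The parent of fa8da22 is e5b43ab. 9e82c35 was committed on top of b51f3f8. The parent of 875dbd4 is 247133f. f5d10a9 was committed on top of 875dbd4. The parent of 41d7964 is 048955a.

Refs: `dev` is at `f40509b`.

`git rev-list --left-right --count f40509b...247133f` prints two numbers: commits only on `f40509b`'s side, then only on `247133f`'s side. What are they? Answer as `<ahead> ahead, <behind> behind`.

Reachable from f40509b: {048955a, 08ebb42, 12cabd6, 140bd71, 1d3a4d2, 20f0336, 247133f, 41d7964, 875dbd4, 93bc8ba, 9e82c35, b51f3f8, d49cd77, e5b43ab, f40509b, f5d10a9, fa8da22}.
Reachable from 247133f: {12cabd6, 140bd71, 1d3a4d2, 247133f, 93bc8ba, 9e82c35, b51f3f8, e5b43ab, fa8da22}.
Only in f40509b's history (ahead): {048955a, 08ebb42, 20f0336, 41d7964, 875dbd4, d49cd77, f40509b, f5d10a9} — 8.
Only in 247133f's history (behind): {} — 0.

8 ahead, 0 behind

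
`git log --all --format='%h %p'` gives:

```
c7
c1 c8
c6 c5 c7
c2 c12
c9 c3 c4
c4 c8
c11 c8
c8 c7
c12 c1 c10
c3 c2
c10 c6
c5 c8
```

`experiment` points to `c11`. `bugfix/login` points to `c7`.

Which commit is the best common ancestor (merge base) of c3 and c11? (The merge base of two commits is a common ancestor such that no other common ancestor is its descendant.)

Ancestors of c3: {c1, c10, c12, c2, c3, c5, c6, c7, c8}.
Ancestors of c11: {c11, c7, c8}.
Common ancestors: {c7, c8}.
Among these, c8 is not an ancestor of any other common ancestor — it is the merge base.

c8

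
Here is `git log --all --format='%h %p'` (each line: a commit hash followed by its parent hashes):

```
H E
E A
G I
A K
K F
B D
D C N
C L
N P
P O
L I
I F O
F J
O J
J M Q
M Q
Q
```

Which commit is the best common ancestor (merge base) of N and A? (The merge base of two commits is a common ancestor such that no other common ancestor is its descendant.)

Ancestors of N: {J, M, N, O, P, Q}.
Ancestors of A: {A, F, J, K, M, Q}.
Common ancestors: {J, M, Q}.
Among these, J is not an ancestor of any other common ancestor — it is the merge base.

J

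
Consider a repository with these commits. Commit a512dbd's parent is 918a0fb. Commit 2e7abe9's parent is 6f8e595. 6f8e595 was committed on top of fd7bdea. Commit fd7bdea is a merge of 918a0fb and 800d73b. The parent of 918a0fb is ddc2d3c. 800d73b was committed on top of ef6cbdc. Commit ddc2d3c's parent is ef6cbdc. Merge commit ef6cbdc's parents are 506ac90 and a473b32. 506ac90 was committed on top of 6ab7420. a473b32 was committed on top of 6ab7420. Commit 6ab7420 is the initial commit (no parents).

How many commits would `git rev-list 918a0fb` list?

Walking parent pointers from 918a0fb: reachable set = {506ac90, 6ab7420, 918a0fb, a473b32, ddc2d3c, ef6cbdc}.
That is 6 commits.

6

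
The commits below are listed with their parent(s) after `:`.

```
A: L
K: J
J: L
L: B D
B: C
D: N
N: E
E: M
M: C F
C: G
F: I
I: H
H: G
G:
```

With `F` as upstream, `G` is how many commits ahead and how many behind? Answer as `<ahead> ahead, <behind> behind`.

Reachable from G: {G}.
Reachable from F: {F, G, H, I}.
Only in G's history (ahead): {} — 0.
Only in F's history (behind): {F, H, I} — 3.

0 ahead, 3 behind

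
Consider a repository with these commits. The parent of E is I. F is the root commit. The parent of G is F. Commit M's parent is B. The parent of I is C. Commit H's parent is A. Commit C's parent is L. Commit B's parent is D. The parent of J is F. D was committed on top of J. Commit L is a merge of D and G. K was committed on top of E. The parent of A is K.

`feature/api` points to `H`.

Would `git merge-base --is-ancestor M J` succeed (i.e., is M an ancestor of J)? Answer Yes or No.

Ancestors of J: {F, J}.
M is not in that set, so it is not an ancestor of J.

No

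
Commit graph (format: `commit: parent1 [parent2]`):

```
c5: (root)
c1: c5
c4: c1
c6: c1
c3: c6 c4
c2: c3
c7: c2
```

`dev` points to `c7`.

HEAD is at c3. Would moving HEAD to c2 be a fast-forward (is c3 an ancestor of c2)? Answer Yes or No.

A fast-forward from c3 to c2 is possible iff c3 is an ancestor of c2.
Ancestors of c2: {c1, c2, c3, c4, c5, c6}.
c3 is among them, so fast-forward is possible.

Yes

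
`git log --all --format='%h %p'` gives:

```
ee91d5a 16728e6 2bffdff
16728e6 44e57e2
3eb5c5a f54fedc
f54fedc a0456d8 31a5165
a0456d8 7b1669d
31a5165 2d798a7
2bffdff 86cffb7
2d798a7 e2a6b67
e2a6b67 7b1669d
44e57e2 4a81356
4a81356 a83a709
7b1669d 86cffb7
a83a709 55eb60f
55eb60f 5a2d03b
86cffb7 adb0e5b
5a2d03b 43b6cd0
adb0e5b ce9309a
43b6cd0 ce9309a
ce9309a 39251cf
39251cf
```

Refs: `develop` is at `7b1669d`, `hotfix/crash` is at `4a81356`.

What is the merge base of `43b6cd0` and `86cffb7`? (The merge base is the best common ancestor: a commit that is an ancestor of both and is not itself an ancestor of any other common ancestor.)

Ancestors of 43b6cd0: {39251cf, 43b6cd0, ce9309a}.
Ancestors of 86cffb7: {39251cf, 86cffb7, adb0e5b, ce9309a}.
Common ancestors: {39251cf, ce9309a}.
Among these, ce9309a is not an ancestor of any other common ancestor — it is the merge base.

ce9309a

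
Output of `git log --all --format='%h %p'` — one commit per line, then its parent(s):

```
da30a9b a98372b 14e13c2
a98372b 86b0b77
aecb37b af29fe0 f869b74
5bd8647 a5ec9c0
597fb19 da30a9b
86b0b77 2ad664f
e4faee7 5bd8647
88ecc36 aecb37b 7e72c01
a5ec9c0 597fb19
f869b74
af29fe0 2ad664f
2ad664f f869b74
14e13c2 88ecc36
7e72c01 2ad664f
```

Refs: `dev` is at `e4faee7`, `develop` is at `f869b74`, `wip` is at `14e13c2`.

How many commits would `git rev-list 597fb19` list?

Walking parent pointers from 597fb19: reachable set = {14e13c2, 2ad664f, 597fb19, 7e72c01, 86b0b77, 88ecc36, a98372b, aecb37b, af29fe0, da30a9b, f869b74}.
That is 11 commits.

11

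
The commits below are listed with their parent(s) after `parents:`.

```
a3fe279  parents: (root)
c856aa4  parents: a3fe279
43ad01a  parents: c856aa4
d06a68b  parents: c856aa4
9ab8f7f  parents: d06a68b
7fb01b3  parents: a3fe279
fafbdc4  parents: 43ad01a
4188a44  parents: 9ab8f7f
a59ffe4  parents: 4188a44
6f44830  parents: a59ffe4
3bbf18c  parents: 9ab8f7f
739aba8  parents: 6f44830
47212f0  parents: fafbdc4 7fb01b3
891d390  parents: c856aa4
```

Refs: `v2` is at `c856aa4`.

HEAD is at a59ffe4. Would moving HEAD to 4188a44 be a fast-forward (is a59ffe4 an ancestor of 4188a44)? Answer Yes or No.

A fast-forward from a59ffe4 to 4188a44 is possible iff a59ffe4 is an ancestor of 4188a44.
Ancestors of 4188a44: {4188a44, 9ab8f7f, a3fe279, c856aa4, d06a68b}.
a59ffe4 is not among them, so fast-forward is not possible.

No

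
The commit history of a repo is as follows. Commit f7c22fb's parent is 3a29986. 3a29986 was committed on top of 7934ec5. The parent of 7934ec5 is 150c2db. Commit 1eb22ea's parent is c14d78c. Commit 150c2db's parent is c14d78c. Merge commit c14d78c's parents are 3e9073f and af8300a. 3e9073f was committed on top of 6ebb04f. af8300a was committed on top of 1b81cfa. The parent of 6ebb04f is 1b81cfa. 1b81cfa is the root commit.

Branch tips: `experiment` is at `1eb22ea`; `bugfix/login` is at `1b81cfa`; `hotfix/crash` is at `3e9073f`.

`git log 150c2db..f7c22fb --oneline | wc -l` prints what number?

3

Reachable from f7c22fb: {150c2db, 1b81cfa, 3a29986, 3e9073f, 6ebb04f, 7934ec5, af8300a, c14d78c, f7c22fb}.
Reachable from 150c2db: {150c2db, 1b81cfa, 3e9073f, 6ebb04f, af8300a, c14d78c}.
In f7c22fb's history but not 150c2db's: {3a29986, 7934ec5, f7c22fb} — 3 commits.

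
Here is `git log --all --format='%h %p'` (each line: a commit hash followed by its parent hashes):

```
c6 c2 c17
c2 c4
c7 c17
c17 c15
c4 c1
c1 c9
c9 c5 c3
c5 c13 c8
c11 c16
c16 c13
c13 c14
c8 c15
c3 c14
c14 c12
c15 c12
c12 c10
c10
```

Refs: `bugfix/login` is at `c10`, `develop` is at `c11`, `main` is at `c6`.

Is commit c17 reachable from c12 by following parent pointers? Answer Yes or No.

Ancestors of c12: {c10, c12}.
c17 is not in that set, so it is not an ancestor of c12.

No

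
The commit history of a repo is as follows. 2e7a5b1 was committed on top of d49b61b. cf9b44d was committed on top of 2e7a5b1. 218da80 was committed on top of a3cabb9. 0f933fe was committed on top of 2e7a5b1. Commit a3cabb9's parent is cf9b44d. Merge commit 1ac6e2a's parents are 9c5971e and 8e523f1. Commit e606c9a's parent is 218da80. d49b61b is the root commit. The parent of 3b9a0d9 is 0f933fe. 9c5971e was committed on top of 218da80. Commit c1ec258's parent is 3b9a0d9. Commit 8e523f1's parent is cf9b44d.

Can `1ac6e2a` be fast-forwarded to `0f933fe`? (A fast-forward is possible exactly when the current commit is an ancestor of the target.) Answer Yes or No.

A fast-forward from 1ac6e2a to 0f933fe is possible iff 1ac6e2a is an ancestor of 0f933fe.
Ancestors of 0f933fe: {0f933fe, 2e7a5b1, d49b61b}.
1ac6e2a is not among them, so fast-forward is not possible.

No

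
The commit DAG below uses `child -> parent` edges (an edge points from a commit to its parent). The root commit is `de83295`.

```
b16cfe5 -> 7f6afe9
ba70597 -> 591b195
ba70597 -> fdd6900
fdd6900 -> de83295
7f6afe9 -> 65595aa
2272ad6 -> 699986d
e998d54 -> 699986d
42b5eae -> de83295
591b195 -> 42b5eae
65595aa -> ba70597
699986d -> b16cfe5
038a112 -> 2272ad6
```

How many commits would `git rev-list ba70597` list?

5

Walking parent pointers from ba70597: reachable set = {42b5eae, 591b195, ba70597, de83295, fdd6900}.
That is 5 commits.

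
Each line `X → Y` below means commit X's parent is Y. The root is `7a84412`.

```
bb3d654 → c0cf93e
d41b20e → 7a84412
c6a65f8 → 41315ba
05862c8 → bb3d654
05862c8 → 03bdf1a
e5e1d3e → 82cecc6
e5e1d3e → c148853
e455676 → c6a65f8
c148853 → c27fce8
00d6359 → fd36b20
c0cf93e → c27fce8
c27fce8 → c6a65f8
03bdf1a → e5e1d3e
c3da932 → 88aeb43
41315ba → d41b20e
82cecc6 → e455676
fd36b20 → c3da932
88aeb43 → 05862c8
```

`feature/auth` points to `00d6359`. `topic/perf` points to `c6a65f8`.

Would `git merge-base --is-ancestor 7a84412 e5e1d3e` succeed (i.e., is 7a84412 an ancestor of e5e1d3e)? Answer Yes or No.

Ancestors of e5e1d3e (commits reachable by following parents): {41315ba, 7a84412, 82cecc6, c148853, c27fce8, c6a65f8, d41b20e, e455676, e5e1d3e}.
7a84412 is in that set, so it is an ancestor of e5e1d3e.

Yes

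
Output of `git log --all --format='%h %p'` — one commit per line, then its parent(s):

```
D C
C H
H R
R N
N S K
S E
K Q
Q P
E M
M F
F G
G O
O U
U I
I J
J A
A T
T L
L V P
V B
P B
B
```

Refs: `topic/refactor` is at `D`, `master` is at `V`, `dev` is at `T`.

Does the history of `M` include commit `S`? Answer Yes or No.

No

Ancestors of M: {A, B, F, G, I, J, L, M, O, P, T, U, V}.
S is not in that set, so it is not an ancestor of M.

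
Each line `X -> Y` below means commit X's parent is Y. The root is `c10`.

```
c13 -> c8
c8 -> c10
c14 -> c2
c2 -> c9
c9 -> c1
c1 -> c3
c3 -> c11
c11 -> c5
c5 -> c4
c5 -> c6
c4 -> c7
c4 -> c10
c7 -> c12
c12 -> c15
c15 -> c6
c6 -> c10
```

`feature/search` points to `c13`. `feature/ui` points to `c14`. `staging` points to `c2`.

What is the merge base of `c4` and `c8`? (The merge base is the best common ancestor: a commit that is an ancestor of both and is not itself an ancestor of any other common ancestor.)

c10

Ancestors of c4: {c10, c12, c15, c4, c6, c7}.
Ancestors of c8: {c10, c8}.
Common ancestors: {c10}.
The only common ancestor is c10, so it is the merge base.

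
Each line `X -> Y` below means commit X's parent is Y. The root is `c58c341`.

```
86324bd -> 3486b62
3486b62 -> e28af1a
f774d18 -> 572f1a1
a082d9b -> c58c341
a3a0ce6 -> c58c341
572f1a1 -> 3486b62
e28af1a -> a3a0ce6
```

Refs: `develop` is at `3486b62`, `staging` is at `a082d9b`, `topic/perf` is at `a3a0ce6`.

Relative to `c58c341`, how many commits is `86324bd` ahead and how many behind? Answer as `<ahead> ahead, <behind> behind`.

Reachable from 86324bd: {3486b62, 86324bd, a3a0ce6, c58c341, e28af1a}.
Reachable from c58c341: {c58c341}.
Only in 86324bd's history (ahead): {3486b62, 86324bd, a3a0ce6, e28af1a} — 4.
Only in c58c341's history (behind): {} — 0.

4 ahead, 0 behind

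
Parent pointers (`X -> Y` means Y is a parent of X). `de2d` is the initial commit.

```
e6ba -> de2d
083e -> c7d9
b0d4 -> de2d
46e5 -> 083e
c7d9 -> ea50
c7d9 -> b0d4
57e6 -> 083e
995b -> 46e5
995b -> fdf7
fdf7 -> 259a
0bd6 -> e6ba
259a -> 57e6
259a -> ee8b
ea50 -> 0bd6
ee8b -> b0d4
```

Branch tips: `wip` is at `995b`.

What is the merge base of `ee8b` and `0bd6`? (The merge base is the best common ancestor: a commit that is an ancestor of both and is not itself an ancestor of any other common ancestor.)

Ancestors of ee8b: {b0d4, de2d, ee8b}.
Ancestors of 0bd6: {0bd6, de2d, e6ba}.
Common ancestors: {de2d}.
The only common ancestor is de2d, so it is the merge base.

de2d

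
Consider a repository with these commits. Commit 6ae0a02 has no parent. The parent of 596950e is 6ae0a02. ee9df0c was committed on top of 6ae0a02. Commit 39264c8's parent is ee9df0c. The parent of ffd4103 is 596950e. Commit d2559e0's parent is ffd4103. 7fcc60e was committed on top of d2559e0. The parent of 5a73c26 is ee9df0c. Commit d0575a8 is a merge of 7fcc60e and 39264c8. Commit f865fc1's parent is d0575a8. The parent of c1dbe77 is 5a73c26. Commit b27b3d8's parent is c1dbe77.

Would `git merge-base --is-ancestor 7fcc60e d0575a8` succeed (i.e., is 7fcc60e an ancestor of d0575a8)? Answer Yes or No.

Ancestors of d0575a8 (commits reachable by following parents): {39264c8, 596950e, 6ae0a02, 7fcc60e, d0575a8, d2559e0, ee9df0c, ffd4103}.
7fcc60e is in that set, so it is an ancestor of d0575a8.

Yes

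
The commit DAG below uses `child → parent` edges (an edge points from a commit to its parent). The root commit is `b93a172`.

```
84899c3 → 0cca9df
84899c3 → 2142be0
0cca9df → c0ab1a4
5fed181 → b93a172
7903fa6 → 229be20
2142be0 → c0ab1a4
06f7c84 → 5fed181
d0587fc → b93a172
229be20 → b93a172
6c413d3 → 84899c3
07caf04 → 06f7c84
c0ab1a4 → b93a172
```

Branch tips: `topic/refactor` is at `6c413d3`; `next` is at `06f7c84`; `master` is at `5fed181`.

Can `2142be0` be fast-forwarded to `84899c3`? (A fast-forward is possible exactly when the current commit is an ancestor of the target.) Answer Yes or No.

A fast-forward from 2142be0 to 84899c3 is possible iff 2142be0 is an ancestor of 84899c3.
Ancestors of 84899c3: {0cca9df, 2142be0, 84899c3, b93a172, c0ab1a4}.
2142be0 is among them, so fast-forward is possible.

Yes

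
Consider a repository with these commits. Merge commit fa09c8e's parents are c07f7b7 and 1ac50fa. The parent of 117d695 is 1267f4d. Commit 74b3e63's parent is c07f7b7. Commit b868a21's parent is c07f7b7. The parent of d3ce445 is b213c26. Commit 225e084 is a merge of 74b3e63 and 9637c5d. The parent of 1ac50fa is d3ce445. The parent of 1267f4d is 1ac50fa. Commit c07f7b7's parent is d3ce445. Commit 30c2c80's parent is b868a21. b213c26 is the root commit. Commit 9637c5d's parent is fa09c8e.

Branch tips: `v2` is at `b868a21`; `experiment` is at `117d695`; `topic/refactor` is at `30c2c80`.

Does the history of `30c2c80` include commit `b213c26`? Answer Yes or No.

Ancestors of 30c2c80 (commits reachable by following parents): {30c2c80, b213c26, b868a21, c07f7b7, d3ce445}.
b213c26 is in that set, so it is an ancestor of 30c2c80.

Yes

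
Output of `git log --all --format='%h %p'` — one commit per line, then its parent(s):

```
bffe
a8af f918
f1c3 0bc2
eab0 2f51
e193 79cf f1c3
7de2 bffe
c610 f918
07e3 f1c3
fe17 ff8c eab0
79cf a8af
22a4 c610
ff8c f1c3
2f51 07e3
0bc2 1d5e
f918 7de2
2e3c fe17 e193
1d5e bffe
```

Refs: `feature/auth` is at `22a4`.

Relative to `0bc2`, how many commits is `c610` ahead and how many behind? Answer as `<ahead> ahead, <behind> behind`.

Reachable from c610: {7de2, bffe, c610, f918}.
Reachable from 0bc2: {0bc2, 1d5e, bffe}.
Only in c610's history (ahead): {7de2, c610, f918} — 3.
Only in 0bc2's history (behind): {0bc2, 1d5e} — 2.

3 ahead, 2 behind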